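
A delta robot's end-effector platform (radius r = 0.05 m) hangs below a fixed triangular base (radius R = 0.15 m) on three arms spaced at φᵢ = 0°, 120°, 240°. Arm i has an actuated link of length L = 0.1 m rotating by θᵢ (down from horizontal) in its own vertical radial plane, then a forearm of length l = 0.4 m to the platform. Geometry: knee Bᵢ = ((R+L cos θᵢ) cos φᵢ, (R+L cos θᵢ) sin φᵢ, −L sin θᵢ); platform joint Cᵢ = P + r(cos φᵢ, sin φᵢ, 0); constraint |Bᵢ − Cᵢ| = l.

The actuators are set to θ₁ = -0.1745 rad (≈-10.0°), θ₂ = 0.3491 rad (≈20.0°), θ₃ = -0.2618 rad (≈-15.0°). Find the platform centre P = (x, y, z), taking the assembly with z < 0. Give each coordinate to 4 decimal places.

(0.0259, -0.0610, -0.3383)

arm 1 at φ=0.0°: e+L cos θ1 = 0.1985;  centre 1 = (0.1985, 0.0000, 0.0174)
φ2=120.0°: virtual centre (-0.0970, 0.1680, -0.0342), radius l
centre 3 = (0.1966·cos240.0°, 0.1966·sin240.0°, 0.0259) = (-0.0983, -0.1703, 0.0259)
eliminate P² terms by subtracting sphere 1 from 2 and 3
linear system: -0.5909x+0.3360y = -0.0009−-0.1031z; -0.5936x+-0.3405y = -0.0004−0.0170z
det = 0.4006;  x = 0.0011+-0.0734z,  y = -0.0008+0.1779z
into |P−centre ₁|² = l²: 1.0370z² + -0.0060z + -0.1207 = 0;  Δ = 0.5009;  z = -0.3383 or 0.3441 → z<0 root = -0.3383
x = 0.0259, y = -0.0610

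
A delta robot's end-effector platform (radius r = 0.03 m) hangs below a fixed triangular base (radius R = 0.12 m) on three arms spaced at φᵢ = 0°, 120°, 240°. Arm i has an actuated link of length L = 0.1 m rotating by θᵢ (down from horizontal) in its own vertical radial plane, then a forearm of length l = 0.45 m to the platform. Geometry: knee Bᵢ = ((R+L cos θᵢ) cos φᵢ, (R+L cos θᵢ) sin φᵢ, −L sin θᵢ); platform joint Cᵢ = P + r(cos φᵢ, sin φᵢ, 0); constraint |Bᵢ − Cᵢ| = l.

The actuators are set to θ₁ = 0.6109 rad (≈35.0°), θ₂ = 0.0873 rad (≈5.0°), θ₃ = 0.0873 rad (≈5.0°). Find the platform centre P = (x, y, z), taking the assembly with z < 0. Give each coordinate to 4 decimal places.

centre 1 = (0.1719·cos0.0°, 0.1719·sin0.0°, -0.0574) = (0.1719, 0.0000, -0.0574)
centre 2 = (0.1896·cos120.0°, 0.1896·sin120.0°, -0.0087) = (-0.0948, 0.1642, -0.0087)
arm 3 at φ=240.0°: ρ3 = 0.1896;  centre 3 = (-0.0948, -0.1642, -0.0087)
|centre ₂|²−|centre ₁|² = 0.0032;  |centre ₃|²−|centre ₁|² = 0.0032
[-0.5334 0.3284 0.0973]·P = 0.0032;  [-0.5334 -0.3284 0.0973]·P = 0.0032
det = 0.3504;  x = -0.0060+0.1824z,  y = 0.0000+0.0000z
quadratic in z: (1.0333)z²+(0.0498)z+(-0.1676)=0, √Δ=0.8337 → z ∈ {-0.4275, 0.3793}; z = -0.4275 (taking z<0)
x = -0.0839, y = 0.0000

(-0.0839, 0.0000, -0.4275)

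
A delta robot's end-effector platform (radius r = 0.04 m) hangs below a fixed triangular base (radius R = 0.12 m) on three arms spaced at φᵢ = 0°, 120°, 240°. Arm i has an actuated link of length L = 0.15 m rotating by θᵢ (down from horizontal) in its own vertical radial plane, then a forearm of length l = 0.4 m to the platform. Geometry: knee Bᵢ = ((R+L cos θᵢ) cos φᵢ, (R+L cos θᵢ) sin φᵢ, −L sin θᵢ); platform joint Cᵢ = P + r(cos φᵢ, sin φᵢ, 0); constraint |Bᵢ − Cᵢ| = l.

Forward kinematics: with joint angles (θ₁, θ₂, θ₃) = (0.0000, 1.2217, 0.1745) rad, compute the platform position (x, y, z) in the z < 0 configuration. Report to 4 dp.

arm 1 at φ=0.0°: e+L cos θ1 = 0.2300;  S1 = (0.2300, 0.0000, 0.0000)
arm 2 at φ=120.0°: e+L cos θ2 = 0.1313;  S2 = (-0.0657, 0.1137, -0.1410)
arm 3 at φ=240.0°: e+L cos θ3 = 0.2277;  S3 = (-0.1139, -0.1972, -0.0260)
eliminate P² terms by subtracting sphere 1 from 2 and 3
plane₁₂: -0.5913x+0.2274y+-0.2819z = -0.0158
Cramer: x(z) = 0.0162-0.3158z;  y(z) = -0.0273+0.4185z
into |P−S₁|² = l²: 1.2749z² + 0.1122z + -0.1135 = 0;  Δ = 0.5916;  z = -0.3456 or 0.2577 → z<0 root = -0.3456
x = 0.1253, y = -0.1720

(0.1253, -0.1720, -0.3456)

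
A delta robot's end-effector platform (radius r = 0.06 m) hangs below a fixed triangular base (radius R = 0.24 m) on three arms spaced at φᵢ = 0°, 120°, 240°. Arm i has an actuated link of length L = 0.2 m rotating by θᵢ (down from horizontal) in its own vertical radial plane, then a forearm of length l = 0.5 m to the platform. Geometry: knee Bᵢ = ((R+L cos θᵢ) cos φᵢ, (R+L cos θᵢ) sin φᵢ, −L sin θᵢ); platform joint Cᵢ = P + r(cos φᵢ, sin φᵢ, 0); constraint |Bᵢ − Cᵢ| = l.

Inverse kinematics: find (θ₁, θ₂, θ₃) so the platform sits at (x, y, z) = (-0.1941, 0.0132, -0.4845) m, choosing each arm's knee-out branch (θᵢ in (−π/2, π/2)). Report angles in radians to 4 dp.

θ₁ = 1.3962, θ₂ = 0.4361, θ₃ = 0.5234

rotate P by −φ1: (-0.1941, 0.0132, -0.4845)
  A cos θ + B sin θ = C:  0.3741·cos θ + -0.4845·sin θ = -0.4122
  γ=atan2(-0.4845,0.3741)=-0.9133;  ψ=arccos(-0.6733)=2.3095;  θ1=γ+ψ≈1.3962
φ2=120.0° → target in arm frame (0.1085, 0.1615)
  A=0.0715, B=-0.4845, C=(l²−L²−A²−y'²−z²)/(2L)=-0.1398
  γ=atan2(-0.4845,0.0715)=-1.4242;  ψ=arccos(-0.2855)=1.8604;  θ2=γ+ψ≈0.4361
φ3=240.0° → target in arm frame (0.0856, -0.1747)
  e−x'=0.0944;  (l²−L²−(e−x')²−y'²−z²)/2L = -0.1604
  √(A²+B²)=0.4936;  θ3 = -1.3784+1.9018 ≈ 0.5234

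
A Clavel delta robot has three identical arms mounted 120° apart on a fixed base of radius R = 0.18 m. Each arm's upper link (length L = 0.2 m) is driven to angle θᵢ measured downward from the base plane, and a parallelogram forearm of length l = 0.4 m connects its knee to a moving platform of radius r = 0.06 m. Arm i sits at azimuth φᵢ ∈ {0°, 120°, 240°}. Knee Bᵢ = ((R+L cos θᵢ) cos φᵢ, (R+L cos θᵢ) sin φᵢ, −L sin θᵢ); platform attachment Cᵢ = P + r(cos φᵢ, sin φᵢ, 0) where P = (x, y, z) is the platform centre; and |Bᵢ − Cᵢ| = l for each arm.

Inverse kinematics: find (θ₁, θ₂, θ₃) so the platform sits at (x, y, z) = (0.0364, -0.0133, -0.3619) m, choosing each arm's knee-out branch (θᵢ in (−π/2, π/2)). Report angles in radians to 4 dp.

θ₁ = 0.3494, θ₂ = 0.6111, θ₃ = 0.5235

arm 1 (φ=0.0°): x'=0.0364, y'=-0.0133
  A cos θ + B sin θ = C:  0.0836·cos θ + -0.3619·sin θ = -0.0453
  √(A²+B²)=0.3714;  θ1 = -1.3438+1.6932 ≈ 0.3494
rotate P by −φ2: (-0.0297, -0.0249, -0.3619)
  A cos θ + B sin θ = C:  0.1497·cos θ + -0.3619·sin θ = -0.0850
  θ2 = atan2(B,A) + arccos(C/0.3916) = 0.6111
arm 3 (φ=240.0°): x'=-0.0067, y'=0.0382
  e−x'=0.1267;  (l²−L²−(e−x')²−y'²−z²)/2L = -0.0712
  γ=atan2(-0.3619,0.1267)=-1.2341;  ψ=arccos(-0.1857)=1.7576;  θ3=γ+ψ≈0.5235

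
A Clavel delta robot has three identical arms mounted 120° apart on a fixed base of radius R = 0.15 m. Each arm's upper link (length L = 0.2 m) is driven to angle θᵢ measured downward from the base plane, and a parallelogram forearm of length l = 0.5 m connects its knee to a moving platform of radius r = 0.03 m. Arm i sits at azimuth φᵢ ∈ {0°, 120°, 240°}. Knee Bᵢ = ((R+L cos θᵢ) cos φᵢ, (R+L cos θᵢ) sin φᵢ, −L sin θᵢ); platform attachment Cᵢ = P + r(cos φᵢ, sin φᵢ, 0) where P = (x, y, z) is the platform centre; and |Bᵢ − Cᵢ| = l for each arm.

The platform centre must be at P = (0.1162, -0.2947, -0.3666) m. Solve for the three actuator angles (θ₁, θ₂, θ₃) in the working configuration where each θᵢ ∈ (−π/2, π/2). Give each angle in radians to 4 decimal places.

arm 1 (φ=0.0°): x'=0.1162, y'=-0.2947
  e−x'=0.0038;  (l²−L²−(e−x')²−y'²−z²)/2L = -0.0281
  θ1 = atan2(B,A) + arccos(C/0.3666) = 0.0872
arm 2 (φ=120.0°): x'=-0.3133, y'=0.0467
  e−x'=0.4333;  (l²−L²−(e−x')²−y'²−z²)/2L = -0.2859
  √(A²+B²)=0.5676;  θ2 = -0.7022+2.0986 ≈ 1.3964
arm 3 (φ=240.0°): x'=0.1971, y'=0.2480
  A=-0.0771, B=-0.3666, C=(l²−L²−A²−y'²−z²)/(2L)=0.0204
  √(A²+B²)=0.3746;  θ3 = -1.7781+1.5163 ≈ -0.2618

θ₁ = 0.0872, θ₂ = 1.3964, θ₃ = -0.2618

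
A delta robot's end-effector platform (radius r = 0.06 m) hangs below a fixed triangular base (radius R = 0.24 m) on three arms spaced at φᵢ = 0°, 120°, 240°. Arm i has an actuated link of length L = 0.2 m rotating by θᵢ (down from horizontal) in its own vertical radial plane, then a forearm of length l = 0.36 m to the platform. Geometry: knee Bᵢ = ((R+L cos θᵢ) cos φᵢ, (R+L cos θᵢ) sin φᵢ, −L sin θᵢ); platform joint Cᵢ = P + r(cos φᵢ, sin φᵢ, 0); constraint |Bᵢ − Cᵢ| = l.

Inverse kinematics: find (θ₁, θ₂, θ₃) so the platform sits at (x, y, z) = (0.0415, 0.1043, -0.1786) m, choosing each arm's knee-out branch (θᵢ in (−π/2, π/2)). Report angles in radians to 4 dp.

arm 1 (φ=0.0°): x'=0.0415, y'=0.1043
  A cos θ + B sin θ = C:  0.1385·cos θ + -0.1786·sin θ = 0.0691
  γ=atan2(-0.1786,0.1385)=-0.9112;  ψ=arccos(0.3058)=1.2601;  θ1=γ+ψ≈0.3489
arm 2 (φ=120.0°): x'=0.0696, y'=-0.0881
  A=0.1104, B=-0.1786, C=(l²−L²−A²−y'²−z²)/(2L)=0.0944
  θ2 = atan2(B,A) + arccos(C/0.2100) = 0.0876
rotate P by −φ3: (-0.1111, -0.0162, -0.1786)
  e−x'=0.2911;  (l²−L²−(e−x')²−y'²−z²)/2L = -0.0682
  √(A²+B²)=0.3415;  θ3 = -0.5503+1.7719 ≈ 1.2216

θ₁ = 0.3489, θ₂ = 0.0876, θ₃ = 1.2216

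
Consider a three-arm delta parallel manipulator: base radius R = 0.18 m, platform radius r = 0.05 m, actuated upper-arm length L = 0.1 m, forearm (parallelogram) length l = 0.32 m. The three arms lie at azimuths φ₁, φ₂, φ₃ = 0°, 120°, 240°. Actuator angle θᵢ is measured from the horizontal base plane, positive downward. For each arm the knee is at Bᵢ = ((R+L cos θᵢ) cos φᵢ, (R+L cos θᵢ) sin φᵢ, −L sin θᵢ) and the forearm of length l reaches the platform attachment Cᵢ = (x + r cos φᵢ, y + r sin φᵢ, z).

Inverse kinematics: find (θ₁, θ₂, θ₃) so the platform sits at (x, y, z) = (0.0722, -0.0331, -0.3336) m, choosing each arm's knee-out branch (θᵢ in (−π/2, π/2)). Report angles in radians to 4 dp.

θ₁ = 0.5232, θ₂ = 1.3961, θ₃ = 1.0471

φ1=0.0° → target in arm frame (0.0722, -0.0331)
  A cos θ + B sin θ = C:  0.0578·cos θ + -0.3336·sin θ = -0.1166
  γ=atan2(-0.3336,0.0578)=-1.3992;  ψ=arccos(-0.3445)=1.9225;  θ1=γ+ψ≈0.5232
arm 2 (φ=120.0°): x'=-0.0648, y'=-0.0460
  A=0.1948, B=-0.3336, C=(l²−L²−A²−y'²−z²)/(2L)=-0.2947
  √(A²+B²)=0.3863;  θ2 = -1.0424+2.4385 ≈ 1.3961
φ3=240.0° → target in arm frame (-0.0074, 0.0791)
  A=0.1374, B=-0.3336, C=(l²−L²−A²−y'²−z²)/(2L)=-0.2202
  γ=atan2(-0.3336,0.1374)=-1.1800;  ψ=arccos(-0.6102)=2.2271;  θ3=γ+ψ≈1.0471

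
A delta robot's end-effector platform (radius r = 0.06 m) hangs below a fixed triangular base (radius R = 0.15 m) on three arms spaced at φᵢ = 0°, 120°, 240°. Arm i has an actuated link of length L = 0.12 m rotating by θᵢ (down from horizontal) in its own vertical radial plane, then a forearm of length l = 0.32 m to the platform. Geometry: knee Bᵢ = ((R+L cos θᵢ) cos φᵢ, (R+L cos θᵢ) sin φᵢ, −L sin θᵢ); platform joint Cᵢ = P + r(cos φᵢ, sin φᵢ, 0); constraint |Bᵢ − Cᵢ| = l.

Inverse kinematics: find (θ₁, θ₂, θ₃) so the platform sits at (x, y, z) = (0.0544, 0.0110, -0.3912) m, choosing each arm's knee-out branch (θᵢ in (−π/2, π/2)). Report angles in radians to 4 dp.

θ₁ = 0.8726, θ₂ = 1.2219, θ₃ = 1.3092

φ1=0.0° → target in arm frame (0.0544, 0.0110)
  A cos θ + B sin θ = C:  0.0356·cos θ + -0.3912·sin θ = -0.2768
  γ=atan2(-0.3912,0.0356)=-1.4800;  ψ=arccos(-0.7046)=2.3526;  θ1=γ+ψ≈0.8726
φ2=120.0° → target in arm frame (-0.0177, -0.0526)
  e−x'=0.1077;  (l²−L²−(e−x')²−y'²−z²)/2L = -0.3308
  √(A²+B²)=0.4057;  θ2 = -1.3022+2.5241 ≈ 1.2219
arm 3 (φ=240.0°): x'=-0.0367, y'=0.0416
  A cos θ + B sin θ = C:  0.1267·cos θ + -0.3912·sin θ = -0.3451
  γ=atan2(-0.3912,0.1267)=-1.2575;  ψ=arccos(-0.8393)=2.5667;  θ3=γ+ψ≈1.3092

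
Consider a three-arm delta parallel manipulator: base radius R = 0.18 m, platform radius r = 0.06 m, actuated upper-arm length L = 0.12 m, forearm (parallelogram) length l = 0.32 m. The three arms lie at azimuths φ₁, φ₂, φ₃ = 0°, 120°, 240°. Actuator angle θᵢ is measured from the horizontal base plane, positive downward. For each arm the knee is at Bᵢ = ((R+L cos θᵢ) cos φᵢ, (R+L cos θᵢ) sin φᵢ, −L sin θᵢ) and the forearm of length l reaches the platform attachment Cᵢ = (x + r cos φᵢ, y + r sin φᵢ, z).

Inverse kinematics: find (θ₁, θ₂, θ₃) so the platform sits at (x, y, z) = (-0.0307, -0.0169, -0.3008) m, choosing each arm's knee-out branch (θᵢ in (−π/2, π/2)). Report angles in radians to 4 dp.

arm 1 (φ=0.0°): x'=-0.0307, y'=-0.0169
  A=0.1507, B=-0.3008, C=(l²−L²−A²−y'²−z²)/(2L)=-0.1062
  √(A²+B²)=0.3364;  θ1 = -1.1064+1.8918 ≈ 0.7854
φ2=120.0° → target in arm frame (0.0007, 0.0350)
  A cos θ + B sin θ = C:  0.1193·cos θ + -0.3008·sin θ = -0.0747
  γ=atan2(-0.3008,0.1193)=-1.1933;  ψ=arccos(-0.2310)=1.8039;  θ2=γ+ψ≈0.6106
arm 3 (φ=240.0°): x'=0.0300, y'=-0.0181
  A cos θ + B sin θ = C:  0.0900·cos θ + -0.3008·sin θ = -0.0455
  √(A²+B²)=0.3140;  θ3 = -1.2800+1.7161 ≈ 0.4361

θ₁ = 0.7854, θ₂ = 0.6106, θ₃ = 0.4361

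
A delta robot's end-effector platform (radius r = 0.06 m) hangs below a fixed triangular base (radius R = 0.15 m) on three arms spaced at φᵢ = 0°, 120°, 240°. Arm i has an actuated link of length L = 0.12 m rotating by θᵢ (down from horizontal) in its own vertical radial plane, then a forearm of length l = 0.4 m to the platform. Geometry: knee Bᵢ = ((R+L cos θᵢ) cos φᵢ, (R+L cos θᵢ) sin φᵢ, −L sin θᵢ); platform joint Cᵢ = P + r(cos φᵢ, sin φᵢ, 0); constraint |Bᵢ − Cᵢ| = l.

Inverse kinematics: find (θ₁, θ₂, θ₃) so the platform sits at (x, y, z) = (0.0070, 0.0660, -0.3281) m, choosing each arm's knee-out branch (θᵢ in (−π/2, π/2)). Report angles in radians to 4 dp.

arm 1 (φ=0.0°): x'=0.0070, y'=0.0660
  A=0.0830, B=-0.3281, C=(l²−L²−A²−y'²−z²)/(2L)=0.1113
  √(A²+B²)=0.3384;  θ1 = -1.3230+1.2358 ≈ -0.0872
rotate P by −φ2: (0.0537, -0.0391, -0.3281)
  A=0.0363, B=-0.3281, C=(l²−L²−A²−y'²−z²)/(2L)=0.1463
  θ2 = atan2(B,A) + arccos(C/0.3301) = -0.3487
rotate P by −φ3: (-0.0607, -0.0269, -0.3281)
  A cos θ + B sin θ = C:  0.1507·cos θ + -0.3281·sin θ = 0.0605
  γ=atan2(-0.3281,0.1507)=-1.1403;  ψ=arccos(0.1677)=1.4023;  θ3=γ+ψ≈0.2620

θ₁ = -0.0872, θ₂ = -0.3487, θ₃ = 0.2620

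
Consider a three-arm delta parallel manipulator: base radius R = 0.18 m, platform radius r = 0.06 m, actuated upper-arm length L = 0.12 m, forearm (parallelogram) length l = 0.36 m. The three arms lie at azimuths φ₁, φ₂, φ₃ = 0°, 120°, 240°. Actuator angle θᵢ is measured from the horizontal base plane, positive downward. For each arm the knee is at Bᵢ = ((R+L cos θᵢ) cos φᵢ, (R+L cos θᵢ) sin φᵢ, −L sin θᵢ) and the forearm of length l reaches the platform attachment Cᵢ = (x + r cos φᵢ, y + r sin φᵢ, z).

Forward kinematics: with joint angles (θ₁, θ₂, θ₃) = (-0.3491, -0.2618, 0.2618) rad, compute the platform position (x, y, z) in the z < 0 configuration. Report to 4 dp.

(0.0285, 0.0384, -0.2529)

O1 = (0.2328·cos0.0°, 0.2328·sin0.0°, 0.0410) = (0.2328, 0.0000, 0.0410)
O2 = (0.2359·cos120.0°, 0.2359·sin120.0°, 0.0311) = (-0.1180, 0.2043, 0.0311)
O3 = (0.2359·cos240.0°, 0.2359·sin240.0°, -0.0311) = (-0.1180, -0.2043, -0.0311)
|O₂|²−|O₁|² = 0.0008;  |O₃|²−|O₁|² = 0.0008
plane₁₂: -0.7014x+0.4086y+-0.0200z = 0.0008
Cramer: x(z) = -0.0011-0.1170z;  y(z) = 0.0000-0.1520z
sphere 1 gives Az²+Bz+C=0 with A=1.0368, B=-0.0274, C=-0.0732;  B²−4AC=0.3045;  roots -0.2529, 0.2793;  negative root z = -0.2529
x = 0.0285, y = 0.0384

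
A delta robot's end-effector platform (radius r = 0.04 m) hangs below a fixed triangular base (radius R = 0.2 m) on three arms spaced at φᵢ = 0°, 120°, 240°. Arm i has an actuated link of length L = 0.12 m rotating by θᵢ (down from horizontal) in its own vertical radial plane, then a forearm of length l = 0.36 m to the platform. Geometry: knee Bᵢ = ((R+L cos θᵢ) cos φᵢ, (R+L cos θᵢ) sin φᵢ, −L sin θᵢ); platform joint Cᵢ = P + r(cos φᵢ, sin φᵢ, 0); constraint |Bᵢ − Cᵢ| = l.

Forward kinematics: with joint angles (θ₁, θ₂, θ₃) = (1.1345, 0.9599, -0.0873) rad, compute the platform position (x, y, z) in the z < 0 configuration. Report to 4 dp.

φ1=0.0°: virtual centre (0.2107, 0.0000, -0.1088), radius l
φ2=120.0°: virtual centre (-0.1144, 0.1982, -0.0983), radius l
S3 = (0.2795·cos240.0°, 0.2795·sin240.0°, 0.0105) = (-0.1398, -0.2421, 0.0105)
|S₂|²−|S₁|² = 0.0058;  |S₃|²−|S₁|² = 0.0220
[-0.6503 0.3963 0.0209]·P = 0.0058;  [-0.7010 -0.4842 0.2384]·P = 0.0220
Cramer: x(z) = -0.0195+0.1766z;  y(z) = -0.0173+0.2369z
sphere 1 gives Az²+Bz+C=0 with A=1.0873, B=0.1280, C=-0.0645;  B²−4AC=0.2969;  roots -0.3094, 0.1917;  negative root z = -0.3094
x = -0.0741, y = -0.0906

(-0.0741, -0.0906, -0.3094)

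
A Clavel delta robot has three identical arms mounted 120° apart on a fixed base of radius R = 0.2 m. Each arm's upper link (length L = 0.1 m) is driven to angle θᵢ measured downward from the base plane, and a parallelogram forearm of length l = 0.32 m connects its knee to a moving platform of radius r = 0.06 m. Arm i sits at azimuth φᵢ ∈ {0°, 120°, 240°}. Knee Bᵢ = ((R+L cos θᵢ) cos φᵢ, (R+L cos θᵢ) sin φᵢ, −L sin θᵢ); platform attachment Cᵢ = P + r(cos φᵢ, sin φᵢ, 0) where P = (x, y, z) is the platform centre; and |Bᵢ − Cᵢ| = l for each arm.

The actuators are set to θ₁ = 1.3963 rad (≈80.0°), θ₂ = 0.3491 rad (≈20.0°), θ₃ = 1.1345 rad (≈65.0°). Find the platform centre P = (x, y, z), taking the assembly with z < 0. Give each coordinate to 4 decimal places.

centre 1 = (0.1574·cos0.0°, 0.1574·sin0.0°, -0.0985) = (0.1574, 0.0000, -0.0985)
arm 2 at φ=120.0°: e+L cos θ2 = 0.2340;  centre 2 = (-0.1170, 0.2026, -0.0342)
φ3=240.0°: virtual centre (-0.0911, -0.1578, -0.0906), radius l
|centre ₂|²−|centre ₁|² = 0.0214;  |centre ₃|²−|centre ₁|² = 0.0070
plane₁₂: -0.5487x+0.4052y+0.1286z = 0.0214
Cramer: x(z) = -0.0256+0.1253z;  y(z) = 0.0182-0.1476z
into |P−centre ₁|² = l²: 1.0375z² + 0.1457z + -0.0589 = 0;  Δ = 0.2656;  z = -0.3186 or 0.1782 → z<0 root = -0.3186
x = -0.0655, y = 0.0653

(-0.0655, 0.0653, -0.3186)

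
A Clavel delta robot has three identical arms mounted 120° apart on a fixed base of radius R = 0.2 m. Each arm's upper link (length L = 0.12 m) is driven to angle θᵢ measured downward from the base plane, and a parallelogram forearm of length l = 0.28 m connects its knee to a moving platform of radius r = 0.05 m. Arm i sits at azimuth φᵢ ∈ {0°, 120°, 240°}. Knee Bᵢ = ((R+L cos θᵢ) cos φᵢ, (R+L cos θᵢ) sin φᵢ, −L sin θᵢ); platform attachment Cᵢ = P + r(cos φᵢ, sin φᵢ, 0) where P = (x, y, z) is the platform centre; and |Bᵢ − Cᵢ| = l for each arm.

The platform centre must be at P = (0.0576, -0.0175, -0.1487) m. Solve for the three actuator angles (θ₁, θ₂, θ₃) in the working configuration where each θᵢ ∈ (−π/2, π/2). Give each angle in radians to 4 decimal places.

θ₁ = -0.3491, θ₂ = 0.8728, θ₃ = 0.6115

rotate P by −φ1: (0.0576, -0.0175, -0.1487)
  e−x'=0.0924;  (l²−L²−(e−x')²−y'²−z²)/2L = 0.1377
  √(A²+B²)=0.1751;  θ1 = -1.0148+0.6657 ≈ -0.3491
φ2=120.0° → target in arm frame (-0.0440, -0.0411)
  A=0.1940, B=-0.1487, C=(l²−L²−A²−y'²−z²)/(2L)=0.0107
  √(A²+B²)=0.2444;  θ2 = -0.6541+1.5268 ≈ 0.8728
φ3=240.0° → target in arm frame (-0.0136, 0.0586)
  A cos θ + B sin θ = C:  0.1636·cos θ + -0.1487·sin θ = 0.0486
  θ3 = atan2(B,A) + arccos(C/0.2211) = 0.6115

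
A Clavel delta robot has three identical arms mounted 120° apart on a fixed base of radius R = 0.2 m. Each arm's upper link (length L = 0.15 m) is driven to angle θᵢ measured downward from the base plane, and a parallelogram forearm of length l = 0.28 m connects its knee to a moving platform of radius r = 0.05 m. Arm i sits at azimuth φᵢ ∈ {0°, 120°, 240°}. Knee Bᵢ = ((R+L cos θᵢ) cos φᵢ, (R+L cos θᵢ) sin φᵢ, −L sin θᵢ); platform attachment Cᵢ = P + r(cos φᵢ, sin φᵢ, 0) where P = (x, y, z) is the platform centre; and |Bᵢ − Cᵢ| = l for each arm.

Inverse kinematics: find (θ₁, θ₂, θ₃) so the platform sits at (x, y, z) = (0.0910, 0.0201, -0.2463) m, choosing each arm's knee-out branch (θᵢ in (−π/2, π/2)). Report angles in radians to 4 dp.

θ₁ = 0.3492, θ₂ = 1.1343, θ₃ = 1.3087

φ1=0.0° → target in arm frame (0.0910, 0.0201)
  A=0.0590, B=-0.2463, C=(l²−L²−A²−y'²−z²)/(2L)=-0.0288
  γ=atan2(-0.2463,0.0590)=-1.3357;  ψ=arccos(-0.1138)=1.6849;  θ1=γ+ψ≈0.3492
φ2=120.0° → target in arm frame (-0.0281, -0.0889)
  A=0.1781, B=-0.2463, C=(l²−L²−A²−y'²−z²)/(2L)=-0.1479
  γ=atan2(-0.2463,0.1781)=-0.9448;  ψ=arccos(-0.4867)=2.0791;  θ2=γ+ψ≈1.1343
rotate P by −φ3: (-0.0629, 0.0688, -0.2463)
  A=0.2129, B=-0.2463, C=(l²−L²−A²−y'²−z²)/(2L)=-0.1827
  θ3 = atan2(B,A) + arccos(C/0.3256) = 1.3087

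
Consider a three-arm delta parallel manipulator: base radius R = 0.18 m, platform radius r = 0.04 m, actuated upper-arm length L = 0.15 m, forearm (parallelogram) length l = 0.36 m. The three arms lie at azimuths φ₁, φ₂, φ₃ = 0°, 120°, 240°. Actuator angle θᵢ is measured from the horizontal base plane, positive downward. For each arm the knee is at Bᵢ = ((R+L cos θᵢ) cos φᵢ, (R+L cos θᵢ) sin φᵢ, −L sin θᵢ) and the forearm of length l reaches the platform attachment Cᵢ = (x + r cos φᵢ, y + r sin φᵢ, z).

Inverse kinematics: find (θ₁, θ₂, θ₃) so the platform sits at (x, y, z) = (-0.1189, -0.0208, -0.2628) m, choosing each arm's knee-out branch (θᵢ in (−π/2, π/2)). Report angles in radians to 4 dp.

φ1=0.0° → target in arm frame (-0.1189, -0.0208)
  e−x'=0.2589;  (l²−L²−(e−x')²−y'²−z²)/2L = -0.0981
  √(A²+B²)=0.3689;  θ1 = -0.7929+1.8399 ≈ 1.0470
φ2=120.0° → target in arm frame (0.0414, 0.1134)
  e−x'=0.0986;  (l²−L²−(e−x')²−y'²−z²)/2L = 0.0516
  θ2 = atan2(B,A) + arccos(C/0.2807) = 0.1741
rotate P by −φ3: (0.0775, -0.0926, -0.2628)
  A cos θ + B sin θ = C:  0.0625·cos θ + -0.2628·sin θ = 0.0852
  θ3 = atan2(B,A) + arccos(C/0.2701) = -0.0872

θ₁ = 1.0470, θ₂ = 0.1741, θ₃ = -0.0872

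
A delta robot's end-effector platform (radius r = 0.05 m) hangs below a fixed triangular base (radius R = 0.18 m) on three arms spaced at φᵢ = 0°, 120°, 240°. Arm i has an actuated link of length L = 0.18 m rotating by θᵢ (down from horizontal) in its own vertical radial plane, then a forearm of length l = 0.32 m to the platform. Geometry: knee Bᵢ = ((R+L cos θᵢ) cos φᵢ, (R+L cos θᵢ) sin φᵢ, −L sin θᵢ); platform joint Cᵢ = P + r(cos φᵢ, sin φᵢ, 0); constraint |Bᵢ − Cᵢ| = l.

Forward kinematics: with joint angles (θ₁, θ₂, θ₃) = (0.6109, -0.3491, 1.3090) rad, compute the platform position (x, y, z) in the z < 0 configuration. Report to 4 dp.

(0.0102, 0.1509, -0.1937)

S1 = (0.2774·cos0.0°, 0.2774·sin0.0°, -0.1032) = (0.2774, 0.0000, -0.1032)
arm 2 at φ=120.0°: (R−r)+L cos θ2 = 0.2991;  S2 = (-0.1496, 0.2591, 0.0616)
arm 3 at φ=240.0°: (R−r)+L cos θ3 = 0.1766;  S3 = (-0.0883, -0.1529, -0.1739)
eliminate P² terms by subtracting sphere 1 from 2 and 3
linear system: -0.8540x+0.5181y = 0.0056−0.3296z; -0.7315x+-0.3059y = -0.0262−-0.1412z
det = 0.6402;  x = 0.0185+0.0432z,  y = 0.0414+-0.5650z
sphere 1 gives Az²+Bz+C=0 with A=1.3211, B=0.1373, C=-0.0230;  B²−4AC=0.1403;  roots -0.1937, 0.0898;  negative root z = -0.1937
x = 0.0102, y = 0.1509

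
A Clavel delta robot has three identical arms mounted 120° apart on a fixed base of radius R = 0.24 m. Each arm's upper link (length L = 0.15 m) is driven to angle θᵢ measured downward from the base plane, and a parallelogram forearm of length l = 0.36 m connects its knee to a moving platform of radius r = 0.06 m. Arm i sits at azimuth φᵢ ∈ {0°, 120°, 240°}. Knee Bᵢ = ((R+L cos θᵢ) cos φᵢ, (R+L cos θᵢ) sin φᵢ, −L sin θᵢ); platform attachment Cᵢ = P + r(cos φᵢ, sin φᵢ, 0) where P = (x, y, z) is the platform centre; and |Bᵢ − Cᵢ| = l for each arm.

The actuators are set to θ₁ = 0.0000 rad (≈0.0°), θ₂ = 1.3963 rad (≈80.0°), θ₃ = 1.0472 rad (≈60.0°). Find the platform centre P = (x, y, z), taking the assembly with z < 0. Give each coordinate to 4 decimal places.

(0.1358, -0.0438, -0.3000)

S1 = (0.3300·cos0.0°, 0.3300·sin0.0°, 0.0000) = (0.3300, 0.0000, 0.0000)
arm 2 at φ=120.0°: e+L cos θ2 = 0.2060;  S2 = (-0.1030, 0.1784, -0.1477)
φ3=240.0°: virtual centre (-0.1275, -0.2208, -0.1299), radius l
|S₂|²−|S₁|² = -0.0446;  |S₃|²−|S₁|² = -0.0270
linear system: -0.8660x+0.3569y = -0.0446−-0.2954z; -0.9150x+-0.4417y = -0.0270−-0.2598z
det = 0.7090;  x = 0.0414+-0.3148z,  y = -0.0246+0.0639z
into |P−S₁|² = l²: 1.1032z² + 0.1786z + -0.0457 = 0;  Δ = 0.2335;  z = -0.3000 or 0.1381 → z<0 root = -0.3000
x = 0.1358, y = -0.0438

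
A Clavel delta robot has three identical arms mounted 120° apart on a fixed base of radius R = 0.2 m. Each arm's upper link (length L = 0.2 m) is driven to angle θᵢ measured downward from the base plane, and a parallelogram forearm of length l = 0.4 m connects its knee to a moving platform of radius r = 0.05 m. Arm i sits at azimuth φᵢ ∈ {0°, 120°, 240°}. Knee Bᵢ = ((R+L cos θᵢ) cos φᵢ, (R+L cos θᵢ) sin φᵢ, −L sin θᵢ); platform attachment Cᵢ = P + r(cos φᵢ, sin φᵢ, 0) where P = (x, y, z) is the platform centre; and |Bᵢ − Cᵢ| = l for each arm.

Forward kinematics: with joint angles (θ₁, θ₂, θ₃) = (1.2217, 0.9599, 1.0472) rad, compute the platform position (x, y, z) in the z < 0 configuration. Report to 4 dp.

(-0.0440, 0.0145, -0.4895)

S1 = (0.2184·cos0.0°, 0.2184·sin0.0°, -0.1879) = (0.2184, 0.0000, -0.1879)
S2 = (0.2647·cos120.0°, 0.2647·sin120.0°, -0.1638) = (-0.1324, 0.2293, -0.1638)
arm 3 at φ=240.0°: e+L cos θ3 = 0.2500;  S3 = (-0.1250, -0.2165, -0.1732)
|S₂|²−|S₁|² = 0.0139;  |S₃|²−|S₁|² = 0.0095
[-0.7015 0.4585 0.0482]·P = 0.0139;  [-0.6868 -0.4330 0.0295]·P = 0.0095
Cramer: x(z) = -0.0167+0.0556z;  y(z) = 0.0047-0.0201z
sphere 1 gives Az²+Bz+C=0 with A=1.0035, B=0.3495, C=-0.0694;  B²−4AC=0.4006;  roots -0.4895, 0.1412;  negative root z = -0.4895
x = -0.0440, y = 0.0145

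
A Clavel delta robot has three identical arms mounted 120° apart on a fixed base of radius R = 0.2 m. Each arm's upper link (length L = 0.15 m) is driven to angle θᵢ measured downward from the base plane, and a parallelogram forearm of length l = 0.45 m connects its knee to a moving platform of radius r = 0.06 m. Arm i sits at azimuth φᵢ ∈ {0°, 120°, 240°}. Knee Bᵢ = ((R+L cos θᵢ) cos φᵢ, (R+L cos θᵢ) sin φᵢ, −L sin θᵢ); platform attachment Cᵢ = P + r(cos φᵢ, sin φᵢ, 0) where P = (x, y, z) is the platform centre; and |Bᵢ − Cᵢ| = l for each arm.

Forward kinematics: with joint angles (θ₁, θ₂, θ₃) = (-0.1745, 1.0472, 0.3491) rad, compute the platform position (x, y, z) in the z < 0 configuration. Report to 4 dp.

(0.1290, -0.1014, -0.3826)

arm 1 at φ=0.0°: e+L cos θ1 = 0.2877;  S1 = (0.2877, 0.0000, 0.0260)
φ2=120.0°: virtual centre (-0.1075, 0.1862, -0.1299), radius l
S3 = (0.2810·cos240.0°, 0.2810·sin240.0°, -0.0513) = (-0.1405, -0.2433, -0.0513)
subtract pairs → two planes through P
linear system: -0.7904x+0.3724y = -0.0204−-0.3119z; -0.8564x+-0.4866y = -0.0019−-0.1547z
Cramer: x(z) = 0.0151-0.2976z;  y(z) = -0.0227+0.2058z
sphere 1 gives Az²+Bz+C=0 with A=1.1309, B=0.1009, C=-0.1270;  B²−4AC=0.5846;  roots -0.3826, 0.2934;  negative root z = -0.3826
x = 0.1290, y = -0.1014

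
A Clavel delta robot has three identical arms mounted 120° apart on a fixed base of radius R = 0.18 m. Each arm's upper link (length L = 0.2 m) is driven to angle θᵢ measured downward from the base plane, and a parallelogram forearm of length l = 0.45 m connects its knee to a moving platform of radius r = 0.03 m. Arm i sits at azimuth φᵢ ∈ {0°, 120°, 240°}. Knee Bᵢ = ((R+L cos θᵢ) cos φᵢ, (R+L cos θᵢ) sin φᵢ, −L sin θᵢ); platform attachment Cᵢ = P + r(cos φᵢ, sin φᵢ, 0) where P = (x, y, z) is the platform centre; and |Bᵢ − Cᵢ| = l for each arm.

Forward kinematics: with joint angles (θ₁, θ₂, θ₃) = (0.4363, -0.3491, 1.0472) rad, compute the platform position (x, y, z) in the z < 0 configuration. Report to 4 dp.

arm 1 at φ=0.0°: e+L cos θ1 = 0.3313;  O1 = (0.3313, 0.0000, -0.0845)
O2 = (0.3379·cos120.0°, 0.3379·sin120.0°, 0.0684) = (-0.1690, 0.2927, 0.0684)
φ3=240.0°: virtual centre (-0.1250, -0.2165, -0.1732), radius l
subtract pairs → two planes through P
plane₁₂: -1.0005x+0.5853y+0.3059z = 0.0020
det = 0.9673;  x = 0.0139+0.0296z,  y = 0.0271+-0.4720z
quadratic in z: (1.2236)z²+(0.1247)z+(-0.0939)=0, √Δ=0.6892 → z ∈ {-0.3326, 0.2307}; z = -0.3326 (taking z<0)
x = 0.0040, y = 0.1841

(0.0040, 0.1841, -0.3326)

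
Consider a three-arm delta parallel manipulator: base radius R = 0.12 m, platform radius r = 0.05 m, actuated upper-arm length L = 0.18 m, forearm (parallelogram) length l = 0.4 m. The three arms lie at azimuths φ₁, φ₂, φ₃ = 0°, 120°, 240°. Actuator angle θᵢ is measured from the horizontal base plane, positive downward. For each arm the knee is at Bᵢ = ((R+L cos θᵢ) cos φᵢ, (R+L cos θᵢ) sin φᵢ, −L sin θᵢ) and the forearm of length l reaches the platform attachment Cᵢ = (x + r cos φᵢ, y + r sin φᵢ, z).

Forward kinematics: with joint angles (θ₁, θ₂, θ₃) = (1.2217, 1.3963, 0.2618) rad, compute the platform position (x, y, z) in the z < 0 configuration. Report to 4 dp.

arm 1 at φ=0.0°: ρ1 = 0.1316;  centre 1 = (0.1316, 0.0000, -0.1691)
φ2=120.0°: virtual centre (-0.0506, 0.0877, -0.1773), radius l
arm 3 at φ=240.0°: ρ3 = 0.2439;  centre 3 = (-0.1219, -0.2112, -0.0466)
subtract pairs → two planes through P
linear system: -0.3644x+0.1754y = -0.0042−-0.0162z; -0.5070x+-0.4224y = 0.0157−0.2451z
det = 0.2428;  x = -0.0040+0.1488z,  y = -0.0325+0.4017z
quadratic in z: (1.1835)z²+(0.2719)z+(-0.1120)=0, √Δ=0.7772 → z ∈ {-0.4432, 0.2135}; z = -0.4432 (taking z<0)
x = -0.0699, y = -0.2105

(-0.0699, -0.2105, -0.4432)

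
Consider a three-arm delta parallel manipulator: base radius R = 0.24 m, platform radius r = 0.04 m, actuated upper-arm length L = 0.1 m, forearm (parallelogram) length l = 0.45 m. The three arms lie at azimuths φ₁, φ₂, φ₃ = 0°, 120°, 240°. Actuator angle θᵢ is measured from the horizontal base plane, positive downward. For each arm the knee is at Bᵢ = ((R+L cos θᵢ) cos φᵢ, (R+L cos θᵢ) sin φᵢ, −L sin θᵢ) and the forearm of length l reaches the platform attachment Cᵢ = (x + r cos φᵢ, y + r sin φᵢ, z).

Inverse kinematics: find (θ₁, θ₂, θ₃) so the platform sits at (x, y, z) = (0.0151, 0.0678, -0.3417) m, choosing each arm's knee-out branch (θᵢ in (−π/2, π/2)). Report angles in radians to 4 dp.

arm 1 (φ=0.0°): x'=0.0151, y'=0.0678
  A cos θ + B sin θ = C:  0.1849·cos θ + -0.3417·sin θ = 0.1848
  γ=atan2(-0.3417,0.1849)=-1.0748;  ψ=arccos(0.4756)=1.0751;  θ1=γ+ψ≈0.0003
arm 2 (φ=120.0°): x'=0.0512, y'=-0.0470
  A=0.1488, B=-0.3417, C=(l²−L²−A²−y'²−z²)/(2L)=0.2569
  γ=atan2(-0.3417,0.1488)=-1.1600;  ψ=arccos(0.6893)=0.8102;  θ2=γ+ψ≈-0.3498
φ3=240.0° → target in arm frame (-0.0663, -0.0208)
  A cos θ + B sin θ = C:  0.2663·cos θ + -0.3417·sin θ = 0.0220
  √(A²+B²)=0.4332;  θ3 = -0.9088+1.5199 ≈ 0.6110

θ₁ = 0.0003, θ₂ = -0.3498, θ₃ = 0.6110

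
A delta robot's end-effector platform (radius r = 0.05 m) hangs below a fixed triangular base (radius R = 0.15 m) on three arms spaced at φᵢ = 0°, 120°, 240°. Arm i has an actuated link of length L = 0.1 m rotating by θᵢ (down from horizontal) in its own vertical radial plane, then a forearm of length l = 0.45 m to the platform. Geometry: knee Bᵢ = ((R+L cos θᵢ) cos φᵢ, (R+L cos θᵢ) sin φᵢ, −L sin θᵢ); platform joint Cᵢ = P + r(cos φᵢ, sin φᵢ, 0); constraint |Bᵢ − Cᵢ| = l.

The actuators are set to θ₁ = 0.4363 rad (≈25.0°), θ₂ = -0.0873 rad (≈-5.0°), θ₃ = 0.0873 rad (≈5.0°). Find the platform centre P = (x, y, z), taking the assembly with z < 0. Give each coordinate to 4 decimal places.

(-0.0632, 0.0208, -0.4132)

centre 1 = (0.1906·cos0.0°, 0.1906·sin0.0°, -0.0423) = (0.1906, 0.0000, -0.0423)
centre 2 = (0.1996·cos120.0°, 0.1996·sin120.0°, 0.0087) = (-0.0998, 0.1729, 0.0087)
φ3=240.0°: virtual centre (-0.0998, -0.1729, -0.0087), radius l
eliminate P² terms by subtracting sphere 1 from 2 and 3
linear system: -0.5809x+0.3458y = 0.0018−0.1020z; -0.5809x+-0.3458y = 0.0018−0.0671z
Cramer: x(z) = -0.0031+0.1455z;  y(z) = 0.0000-0.0504z
quadratic in z: (1.0237)z²+(0.0281)z+(-0.1632)=0, √Δ=0.8179 → z ∈ {-0.4132, 0.3857}; z = -0.4132 (taking z<0)
x = -0.0632, y = 0.0208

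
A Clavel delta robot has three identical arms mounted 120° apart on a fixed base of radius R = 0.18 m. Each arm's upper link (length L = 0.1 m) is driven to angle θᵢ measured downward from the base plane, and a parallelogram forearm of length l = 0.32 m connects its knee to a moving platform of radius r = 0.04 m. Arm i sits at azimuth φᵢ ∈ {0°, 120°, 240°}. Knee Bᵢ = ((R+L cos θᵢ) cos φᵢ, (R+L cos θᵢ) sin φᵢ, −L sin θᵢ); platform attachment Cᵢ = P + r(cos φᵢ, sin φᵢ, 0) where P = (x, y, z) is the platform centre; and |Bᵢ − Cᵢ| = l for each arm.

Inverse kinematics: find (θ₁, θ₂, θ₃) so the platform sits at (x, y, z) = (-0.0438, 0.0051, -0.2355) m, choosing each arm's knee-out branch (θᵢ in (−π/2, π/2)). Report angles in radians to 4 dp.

rotate P by −φ1: (-0.0438, 0.0051, -0.2355)
  A cos θ + B sin θ = C:  0.1838·cos θ + -0.2355·sin θ = 0.0157
  √(A²+B²)=0.2987;  θ1 = -0.9081+1.5184 ≈ 0.6103
arm 2 (φ=120.0°): x'=0.0263, y'=0.0354
  A cos θ + B sin θ = C:  0.1137·cos θ + -0.2355·sin θ = 0.1138
  √(A²+B²)=0.2615;  θ2 = -1.1211+1.1205 ≈ -0.0006
rotate P by −φ3: (0.0175, -0.0405, -0.2355)
  A cos θ + B sin θ = C:  0.1225·cos θ + -0.2355·sin θ = 0.1015
  √(A²+B²)=0.2655;  θ3 = -1.0911+1.1786 ≈ 0.0876

θ₁ = 0.6103, θ₂ = -0.0006, θ₃ = 0.0876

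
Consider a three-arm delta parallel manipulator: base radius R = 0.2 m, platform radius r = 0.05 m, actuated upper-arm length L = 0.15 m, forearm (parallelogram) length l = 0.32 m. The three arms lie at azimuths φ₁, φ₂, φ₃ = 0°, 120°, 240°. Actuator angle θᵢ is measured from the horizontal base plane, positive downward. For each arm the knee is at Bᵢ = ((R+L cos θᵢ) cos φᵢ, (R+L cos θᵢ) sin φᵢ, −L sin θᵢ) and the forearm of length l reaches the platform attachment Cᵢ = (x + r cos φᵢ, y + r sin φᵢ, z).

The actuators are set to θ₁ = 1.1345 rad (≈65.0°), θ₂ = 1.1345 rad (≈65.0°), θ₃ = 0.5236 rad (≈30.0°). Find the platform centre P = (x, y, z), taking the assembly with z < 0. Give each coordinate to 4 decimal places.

centre 1 = (0.2134·cos0.0°, 0.2134·sin0.0°, -0.1359) = (0.2134, 0.0000, -0.1359)
φ2=120.0°: virtual centre (-0.1067, 0.1848, -0.1359), radius l
arm 3 at φ=240.0°: ρ3 = 0.2799;  centre 3 = (-0.1400, -0.2424, -0.0750)
eliminate P² terms by subtracting sphere 1 from 2 and 3
[-0.6402 0.3696 0.0000]·P = 0.0000;  [-0.7067 -0.4848 0.1219]·P = 0.0200
det = 0.5715;  x = -0.0129+0.0788z,  y = -0.0224+0.1365z
sphere 1 gives Az²+Bz+C=0 with A=1.0249, B=0.2301, C=-0.0322;  B²−4AC=0.1850;  roots -0.3221, 0.0976;  negative root z = -0.3221
x = -0.0383, y = -0.0663

(-0.0383, -0.0663, -0.3221)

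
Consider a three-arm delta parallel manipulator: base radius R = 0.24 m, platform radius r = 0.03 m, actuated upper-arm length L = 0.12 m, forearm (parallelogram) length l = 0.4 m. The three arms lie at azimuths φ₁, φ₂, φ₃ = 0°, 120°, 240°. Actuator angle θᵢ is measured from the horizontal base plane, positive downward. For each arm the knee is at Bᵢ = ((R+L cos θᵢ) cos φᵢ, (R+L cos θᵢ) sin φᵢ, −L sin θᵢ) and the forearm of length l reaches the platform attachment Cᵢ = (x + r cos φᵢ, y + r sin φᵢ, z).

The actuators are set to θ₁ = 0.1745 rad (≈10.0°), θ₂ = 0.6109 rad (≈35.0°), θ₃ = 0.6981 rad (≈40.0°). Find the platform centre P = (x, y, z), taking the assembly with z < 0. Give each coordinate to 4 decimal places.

arm 1 at φ=0.0°: ρ1 = 0.3282;  centre 1 = (0.3282, 0.0000, -0.0208)
centre 2 = (0.3083·cos120.0°, 0.3083·sin120.0°, -0.0688) = (-0.1541, 0.2670, -0.0688)
arm 3 at φ=240.0°: ρ3 = 0.3019;  centre 3 = (-0.1510, -0.2615, -0.0771)
subtract pairs → two planes through P
plane₁₂: -0.9647x+0.5340y+-0.0960z = -0.0084
Cramer: x(z) = 0.0101-0.1086z;  y(z) = 0.0026-0.0164z
sphere 1 gives Az²+Bz+C=0 with A=1.0121, B=0.1107, C=-0.0584;  B²−4AC=0.2486;  roots -0.3010, 0.1917;  negative root z = -0.3010
x = 0.0428, y = 0.0075

(0.0428, 0.0075, -0.3010)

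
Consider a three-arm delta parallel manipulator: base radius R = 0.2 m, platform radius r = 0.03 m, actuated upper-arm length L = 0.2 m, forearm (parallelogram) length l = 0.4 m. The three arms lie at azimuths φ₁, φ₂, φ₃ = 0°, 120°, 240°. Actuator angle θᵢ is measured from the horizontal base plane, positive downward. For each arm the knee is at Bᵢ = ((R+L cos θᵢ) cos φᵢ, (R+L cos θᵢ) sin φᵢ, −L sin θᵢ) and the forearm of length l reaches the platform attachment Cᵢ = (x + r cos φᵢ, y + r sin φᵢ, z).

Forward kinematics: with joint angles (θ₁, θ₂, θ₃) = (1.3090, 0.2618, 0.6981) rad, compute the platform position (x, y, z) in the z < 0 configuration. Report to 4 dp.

(-0.1421, 0.0520, -0.3510)

φ1=0.0°: virtual centre (0.2218, 0.0000, -0.1932), radius l
φ2=120.0°: virtual centre (-0.1816, 0.3145, -0.0518), radius l
arm 3 at φ=240.0°: e+L cos θ3 = 0.3232;  centre 3 = (-0.1616, -0.2799, -0.1286)
subtract pairs → two planes through P
linear system: -0.8067x+0.6291y = 0.0481−0.2828z; -0.7667x+-0.5598y = 0.0345−0.1293z
det = 0.9339;  x = -0.0521+0.2566z,  y = 0.0097+-0.1206z
into |P−centre ₁|² = l²: 1.0804z² + 0.2435z + -0.0476 = 0;  Δ = 0.2650;  z = -0.3510 or 0.1256 → z<0 root = -0.3510
x = -0.1421, y = 0.0520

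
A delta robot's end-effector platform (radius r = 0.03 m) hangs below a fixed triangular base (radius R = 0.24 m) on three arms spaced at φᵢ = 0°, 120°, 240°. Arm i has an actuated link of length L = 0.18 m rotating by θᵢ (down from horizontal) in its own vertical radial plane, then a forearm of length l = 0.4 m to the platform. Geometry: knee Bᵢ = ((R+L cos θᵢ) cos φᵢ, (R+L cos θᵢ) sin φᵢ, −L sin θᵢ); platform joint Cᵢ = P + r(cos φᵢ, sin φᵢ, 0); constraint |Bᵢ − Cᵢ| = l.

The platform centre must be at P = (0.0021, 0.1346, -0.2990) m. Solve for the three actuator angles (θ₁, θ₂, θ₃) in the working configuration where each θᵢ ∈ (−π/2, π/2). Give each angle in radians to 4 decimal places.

θ₁ = 0.7850, θ₂ = 0.0873, θ₃ = 1.3088

arm 1 (φ=0.0°): x'=0.0021, y'=0.1346
  A=0.2079, B=-0.2990, C=(l²−L²−A²−y'²−z²)/(2L)=-0.0643
  γ=atan2(-0.2990,0.2079)=-0.9632;  ψ=arccos(-0.1765)=1.7482;  θ1=γ+ψ≈0.7850
rotate P by −φ2: (0.1155, -0.0691, -0.2990)
  e−x'=0.0945;  (l²−L²−(e−x')²−y'²−z²)/2L = 0.0680
  √(A²+B²)=0.3136;  θ2 = -1.2647+1.3521 ≈ 0.0873
φ3=240.0° → target in arm frame (-0.1176, -0.0655)
  A cos θ + B sin θ = C:  0.3276·cos θ + -0.2990·sin θ = -0.2039
  θ3 = atan2(B,A) + arccos(C/0.4435) = 1.3088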